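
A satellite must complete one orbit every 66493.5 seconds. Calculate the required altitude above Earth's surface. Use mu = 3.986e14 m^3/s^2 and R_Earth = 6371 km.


T = 66493.5 s
r = (mu*T^2/(4*pi^2))^(1/3) = (3.986e14 * 66493.5^2 / (4*pi^2))^(1/3)
r = 3.5474149e+07 m = 35474.1486 km
alt = r - R_E = 35474.1486 - 6371 = 29103.1486 km

29103.1486 km


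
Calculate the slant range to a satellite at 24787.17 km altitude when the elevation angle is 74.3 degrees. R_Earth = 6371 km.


h = 24787.17 km, el = 74.3 deg
d = -R_E*sin(el) + sqrt((R_E*sin(el))^2 + 2*R_E*h + h^2)
d = -6371.0000*sin(1.2968) + sqrt((6371.0000*0.9626917)^2 + 2*6371.0000*24787.17 + 24787.17^2)
d = 24977.1296 km

24977.1296 km


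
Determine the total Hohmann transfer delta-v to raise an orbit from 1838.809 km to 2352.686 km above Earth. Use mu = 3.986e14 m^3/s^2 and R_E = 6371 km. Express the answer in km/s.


r1 = 8209.8090 km = 8.209809e+06 m
r2 = 8723.6860 km = 8.723686e+06 m
dv1 = sqrt(mu/r1)*(sqrt(2*r2/(r1+r2)) - 1) = 104.9365 m/s
dv2 = sqrt(mu/r2)*(1 - sqrt(2*r1/(r1+r2))) = 103.3556 m/s
total dv = |dv1| + |dv2| = 104.9365 + 103.3556 = 208.2922 m/s = 0.2082922 km/s

0.2083 km/s


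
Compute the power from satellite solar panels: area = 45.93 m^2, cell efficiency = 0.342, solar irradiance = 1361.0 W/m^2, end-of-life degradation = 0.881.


P = area * eta * S * degradation
P = 45.93 * 0.342 * 1361.0 * 0.881
P = 18834.6080 W

18834.6080 W


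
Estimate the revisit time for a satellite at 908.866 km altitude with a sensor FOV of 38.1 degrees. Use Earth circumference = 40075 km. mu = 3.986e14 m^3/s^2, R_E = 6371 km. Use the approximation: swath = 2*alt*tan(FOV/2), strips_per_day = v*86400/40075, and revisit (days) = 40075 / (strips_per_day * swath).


swath = 2*908.866*tan(0.3324852) = 627.6702 km
v = sqrt(mu/r) = 7399.5780 m/s = 7.3996 km/s
strips/day = v*86400/40075 = 7.3996*86400/40075 = 15.9532
coverage/day = strips * swath = 15.9532 * 627.6702 = 10013.3333 km
revisit = 40075 / 10013.3333 = 4.0022 days

4.0022 days


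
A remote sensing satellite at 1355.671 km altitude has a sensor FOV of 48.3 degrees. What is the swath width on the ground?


FOV = 48.3 deg = 0.842994 rad
swath = 2 * alt * tan(FOV/2) = 2 * 1355.671 * tan(0.421497)
swath = 2 * 1355.671 * 0.4483693
swath = 1215.6825 km

1215.6825 km


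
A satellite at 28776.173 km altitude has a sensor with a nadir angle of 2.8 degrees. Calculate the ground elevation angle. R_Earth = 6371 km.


r = R_E + alt = 35147.1730 km
Law of sines in the satellite / Earth-center / ground-point triangle:
  sin(nadir)/R_E = sin(90 + el)/r  =>  cos(el) = (r/R_E)*sin(nadir)
cos(el) = (35147.1730 / 6371.0000) * sin(2.8 deg) = 0.2694917
el = arccos(0.2694917) = 74.3660 deg
(Earth-central angle = 90 - nadir - el = 12.8340 deg)

74.3660 degrees


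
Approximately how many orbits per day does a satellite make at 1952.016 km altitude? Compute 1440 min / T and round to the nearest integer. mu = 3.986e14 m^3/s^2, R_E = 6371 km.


r = 8.323016e+06 m
T = 2*pi*sqrt(r^3/mu) = 7556.7023 s = 125.9450 min
revs/day = 1440 / 125.9450 = 11.4336
Rounded: 11 revolutions per day

11 revolutions per day


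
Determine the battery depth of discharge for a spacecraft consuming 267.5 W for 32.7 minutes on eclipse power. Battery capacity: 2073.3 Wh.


E_used = P * t / 60 = 267.5 * 32.7 / 60 = 145.7875 Wh
DOD = E_used / E_total * 100 = 145.7875 / 2073.3 * 100
DOD = 7.0317 %

7.0317 %


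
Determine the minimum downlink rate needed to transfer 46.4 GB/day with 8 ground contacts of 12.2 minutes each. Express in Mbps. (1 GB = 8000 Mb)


total contact time = 8 * 12.2 * 60 = 5856.0000 s
data = 46.4 GB = 371200.0000 Mb
rate = 371200.0000 / 5856.0000 = 63.3880 Mbps

63.3880 Mbps


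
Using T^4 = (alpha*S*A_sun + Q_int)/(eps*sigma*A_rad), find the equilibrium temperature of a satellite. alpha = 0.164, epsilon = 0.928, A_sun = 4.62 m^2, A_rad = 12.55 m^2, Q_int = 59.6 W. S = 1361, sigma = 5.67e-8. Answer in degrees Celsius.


Numerator = alpha*S*A_sun + Q_int = 0.164*1361*4.62 + 59.6 = 1090.8025 W
Denominator = eps*sigma*A_rad = 0.928*5.67e-8*12.55 = 6.6035088e-07 W/K^4
T^4 = 1.6518528e+09 K^4
T = 201.6011 K = -71.5489 C

-71.5489 degrees Celsius


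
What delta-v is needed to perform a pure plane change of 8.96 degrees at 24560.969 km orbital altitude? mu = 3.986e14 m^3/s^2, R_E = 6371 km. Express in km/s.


r = 30931.9690 km = 3.0931969e+07 m
V = sqrt(mu/r) = 3589.7555 m/s
di = 8.96 deg = 0.1563815 rad
dV = 2*V*sin(di/2) = 2*3589.7555*sin(0.07819075)
dV = 560.7995 m/s = 0.5607995 km/s

0.5608 km/s


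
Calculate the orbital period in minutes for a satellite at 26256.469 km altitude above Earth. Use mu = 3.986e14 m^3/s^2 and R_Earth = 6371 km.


r = 32627.4690 km = 3.2627469e+07 m
T = 2*pi*sqrt(r^3/mu) = 2*pi*sqrt(3.4733629e+22 / 3.986e14)
T = 58652.4691 s = 977.5412 min

977.5412 minutes


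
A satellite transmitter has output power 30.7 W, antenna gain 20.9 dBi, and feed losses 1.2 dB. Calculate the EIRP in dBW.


Pt = 30.7 W = 14.8714 dBW
EIRP = Pt_dBW + Gt - losses = 14.8714 + 20.9 - 1.2 = 34.5714 dBW

34.5714 dBW


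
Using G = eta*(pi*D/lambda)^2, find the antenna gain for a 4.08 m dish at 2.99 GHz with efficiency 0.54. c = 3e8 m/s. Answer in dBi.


lambda = c/f = 3e8 / 2.99e+09 = 0.1003344 m
G = eta*(pi*D/lambda)^2 = 0.54*(pi*4.08/0.1003344)^2
G = 8812.7956 (linear)
G = 10*log10(8812.7956) = 39.4511 dBi

39.4511 dBi


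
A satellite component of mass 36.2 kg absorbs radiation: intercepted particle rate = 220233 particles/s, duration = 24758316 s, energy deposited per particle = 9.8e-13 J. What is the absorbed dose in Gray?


Total energy deposited = rate * time * E_per
  = 220233 * 24758316 * 9.8e-13 = 5.3435 J
Dose = E_total / mass = 5.3435 / 36.2
Dose = 0.1476118 Gy

0.1476 Gy


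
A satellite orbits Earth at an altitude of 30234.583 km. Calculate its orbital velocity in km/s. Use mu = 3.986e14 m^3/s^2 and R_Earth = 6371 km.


r = R_E + alt = 6371.0 + 30234.583 = 36605.5830 km = 3.6605583e+07 m
v = sqrt(mu/r) = sqrt(3.986e14 / 3.6605583e+07) = 3299.8560 m/s = 3.2999 km/s

3.2999 km/s


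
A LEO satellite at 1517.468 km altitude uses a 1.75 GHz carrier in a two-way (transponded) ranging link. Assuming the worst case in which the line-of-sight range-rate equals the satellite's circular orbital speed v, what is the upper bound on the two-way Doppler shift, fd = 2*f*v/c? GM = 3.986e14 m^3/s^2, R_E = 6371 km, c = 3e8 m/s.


r = 7.888468e+06 m
v = sqrt(mu/r) = 7108.4074 m/s (worst-case radial velocity)
f = 1.75 GHz = 1.75e+09 Hz
fd = 2*f*v/c = 2*1.75e+09*7108.4074/3.0e+08
fd = 82931.4202 Hz

82931.4202 Hz


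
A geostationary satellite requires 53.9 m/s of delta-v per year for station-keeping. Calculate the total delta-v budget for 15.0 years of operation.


dV = rate * years = 53.9 * 15.0
dV = 808.5000 m/s

808.5000 m/s


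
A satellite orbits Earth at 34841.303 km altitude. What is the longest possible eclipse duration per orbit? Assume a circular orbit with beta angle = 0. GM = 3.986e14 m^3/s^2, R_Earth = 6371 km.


r = 41212.3030 km
T = 1387.7150 min
Eclipse fraction = arcsin(R_E/r)/pi = arcsin(6371.0000/41212.3030)/pi
= arcsin(0.1545898)/pi = 0.04940558
Eclipse duration = 0.04940558 * 1387.7150 = 68.5609 min

68.5609 minutes


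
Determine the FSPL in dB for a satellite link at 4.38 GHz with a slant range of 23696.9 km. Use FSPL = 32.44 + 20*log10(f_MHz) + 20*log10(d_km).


f = 4.38 GHz = 4380.0000 MHz
d = 23696.9 km
FSPL = 32.44 + 20*log10(4380.0000) + 20*log10(23696.9)
FSPL = 32.44 + 72.8295 + 87.4938
FSPL = 192.7633 dB

192.7633 dB


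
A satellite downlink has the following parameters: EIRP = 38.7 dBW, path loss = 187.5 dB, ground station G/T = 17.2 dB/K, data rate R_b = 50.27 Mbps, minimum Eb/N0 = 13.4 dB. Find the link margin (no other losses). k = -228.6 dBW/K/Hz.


C/N0 = EIRP - FSPL + G/T - k = 38.7 - 187.5 + 17.2 - (-228.6)
C/N0 = 97.0000 dB-Hz
R_b = 50.27 Mbps = 5.027e+07 bps -> 10*log10(R_b) = 77.0131 dB-Hz
Eb/N0 = C/N0 - 10*log10(R_b) = 97.0000 - 77.0131 = 19.9869 dB
Margin = Eb/N0 - Eb/N0_req = 19.9869 - 13.4 = 6.5869 dB (link closes)

6.5869 dB


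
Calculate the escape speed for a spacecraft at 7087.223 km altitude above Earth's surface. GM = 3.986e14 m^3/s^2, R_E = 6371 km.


r = 6371.0 + 7087.223 = 13458.2230 km = 1.3458223e+07 m
v_esc = sqrt(2*mu/r) = sqrt(2*3.986e14 / 1.3458223e+07)
v_esc = 7696.4382 m/s = 7.6964 km/s

7.6964 km/s


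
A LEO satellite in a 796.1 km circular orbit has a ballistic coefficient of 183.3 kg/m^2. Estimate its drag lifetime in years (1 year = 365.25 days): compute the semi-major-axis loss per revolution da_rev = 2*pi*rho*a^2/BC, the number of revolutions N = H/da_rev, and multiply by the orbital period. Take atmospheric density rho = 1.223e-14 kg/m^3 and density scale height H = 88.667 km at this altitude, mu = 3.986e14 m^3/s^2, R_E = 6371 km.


a = R_E + alt = 7167.1000 km = 7.1671e+06 m
da_rev = 2*pi*rho*a^2/BC = 2*pi*1.223e-14*(7.1671e+06)^2/183.3 = 0.0215343015 m per revolution
N = H/da_rev = 88667.0000 m / 0.0215343015 m = 4.1174774e+06 revolutions
P = 2*pi*sqrt(a^3/mu) = 6038.4631 s
lifetime = N*P = 4.1174774e+06 * 6038.4631 = 2.4863235e+10 s = 287768.9292 days
years = 287768.9292 / 365.25 = 787.8684 years

787.8684 years


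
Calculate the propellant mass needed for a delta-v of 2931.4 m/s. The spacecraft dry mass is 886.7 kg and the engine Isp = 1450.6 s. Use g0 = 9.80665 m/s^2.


ve = Isp * g0 = 1450.6 * 9.80665 = 14225.526490 m/s
mass ratio = exp(dv/ve) = exp(2931.4/14225.526490) = 1.22883453
m_prop = m_dry * (mr - 1) = 886.7 * (1.22883453 - 1)
m_prop = 202.9076 kg

202.9076 kg


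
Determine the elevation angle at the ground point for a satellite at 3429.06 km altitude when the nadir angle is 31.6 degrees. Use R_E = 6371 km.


r = R_E + alt = 9800.0600 km
Law of sines in the satellite / Earth-center / ground-point triangle:
  sin(nadir)/R_E = sin(90 + el)/r  =>  cos(el) = (r/R_E)*sin(nadir)
cos(el) = (9800.0600 / 6371.0000) * sin(31.6 deg) = 0.8060106
el = arccos(0.8060106) = 36.2920 deg
(Earth-central angle = 90 - nadir - el = 22.1080 deg)

36.2920 degrees


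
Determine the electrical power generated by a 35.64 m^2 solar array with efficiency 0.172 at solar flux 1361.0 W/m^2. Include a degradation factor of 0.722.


P = area * eta * S * degradation
P = 35.64 * 0.172 * 1361.0 * 0.722
P = 6023.6741 W

6023.6741 W


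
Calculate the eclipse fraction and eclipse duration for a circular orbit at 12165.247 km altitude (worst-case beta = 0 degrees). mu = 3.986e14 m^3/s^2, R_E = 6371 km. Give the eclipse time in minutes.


r = 18536.2470 km
T = 418.5937 min
Eclipse fraction = arcsin(R_E/r)/pi = arcsin(6371.0000/18536.2470)/pi
= arcsin(0.343705)/pi = 0.111682
Eclipse duration = 0.111682 * 418.5937 = 46.7494 min

46.7494 minutes


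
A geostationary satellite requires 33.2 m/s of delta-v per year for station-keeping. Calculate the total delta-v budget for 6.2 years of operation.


dV = rate * years = 33.2 * 6.2
dV = 205.8400 m/s

205.8400 m/s


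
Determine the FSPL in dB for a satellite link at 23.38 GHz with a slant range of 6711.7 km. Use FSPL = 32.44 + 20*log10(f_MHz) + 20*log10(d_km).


f = 23.38 GHz = 23380.0000 MHz
d = 6711.7 km
FSPL = 32.44 + 20*log10(23380.0000) + 20*log10(6711.7)
FSPL = 32.44 + 87.3769 + 76.5367
FSPL = 196.3535 dB

196.3535 dB


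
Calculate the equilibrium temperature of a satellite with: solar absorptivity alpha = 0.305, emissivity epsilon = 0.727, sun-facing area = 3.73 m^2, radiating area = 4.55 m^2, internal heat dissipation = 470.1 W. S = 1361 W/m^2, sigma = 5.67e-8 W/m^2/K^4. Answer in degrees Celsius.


Numerator = alpha*S*A_sun + Q_int = 0.305*1361*3.73 + 470.1 = 2018.4417 W
Denominator = eps*sigma*A_rad = 0.727*5.67e-8*4.55 = 1.8755509e-07 W/K^4
T^4 = 1.076186e+10 K^4
T = 322.0860 K = 48.9360 C

48.9360 degrees Celsius


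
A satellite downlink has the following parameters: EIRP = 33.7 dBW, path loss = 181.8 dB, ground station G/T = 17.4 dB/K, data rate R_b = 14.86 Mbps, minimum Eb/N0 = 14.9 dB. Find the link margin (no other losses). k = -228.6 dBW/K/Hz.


C/N0 = EIRP - FSPL + G/T - k = 33.7 - 181.8 + 17.4 - (-228.6)
C/N0 = 97.9000 dB-Hz
R_b = 14.86 Mbps = 1.486e+07 bps -> 10*log10(R_b) = 71.7202 dB-Hz
Eb/N0 = C/N0 - 10*log10(R_b) = 97.9000 - 71.7202 = 26.1798 dB
Margin = Eb/N0 - Eb/N0_req = 26.1798 - 14.9 = 11.2798 dB (link closes)

11.2798 dB


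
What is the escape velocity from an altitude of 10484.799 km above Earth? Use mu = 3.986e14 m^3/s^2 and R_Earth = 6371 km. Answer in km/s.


r = 6371.0 + 10484.799 = 16855.7990 km = 1.6855799e+07 m
v_esc = sqrt(2*mu/r) = sqrt(2*3.986e14 / 1.6855799e+07)
v_esc = 6877.1575 m/s = 6.8772 km/s

6.8772 km/s


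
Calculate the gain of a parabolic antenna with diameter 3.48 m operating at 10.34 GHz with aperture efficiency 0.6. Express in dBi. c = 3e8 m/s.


lambda = c/f = 3e8 / 1.034e+10 = 0.02901354 m
G = eta*(pi*D/lambda)^2 = 0.6*(pi*3.48/0.02901354)^2
G = 85193.8121 (linear)
G = 10*log10(85193.8121) = 49.3041 dBi

49.3041 dBi


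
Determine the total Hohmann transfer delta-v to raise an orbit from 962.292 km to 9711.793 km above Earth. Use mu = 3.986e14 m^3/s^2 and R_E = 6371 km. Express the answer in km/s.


r1 = 7333.2920 km = 7.333292e+06 m
r2 = 16082.7930 km = 1.6082793e+07 m
dv1 = sqrt(mu/r1)*(sqrt(2*r2/(r1+r2)) - 1) = 1268.3012 m/s
dv2 = sqrt(mu/r2)*(1 - sqrt(2*r1/(r1+r2))) = 1038.3873 m/s
total dv = |dv1| + |dv2| = 1268.3012 + 1038.3873 = 2306.6885 m/s = 2.3067 km/s

2.3067 km/s


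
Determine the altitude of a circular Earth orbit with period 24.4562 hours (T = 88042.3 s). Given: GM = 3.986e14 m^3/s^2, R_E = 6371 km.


T = 88042.3 s
r = (mu*T^2/(4*pi^2))^(1/3) = (3.986e14 * 88042.3^2 / (4*pi^2))^(1/3)
r = 4.277468e+07 m = 42774.6803 km
alt = r - R_E = 42774.6803 - 6371 = 36403.6803 km

36403.6803 km


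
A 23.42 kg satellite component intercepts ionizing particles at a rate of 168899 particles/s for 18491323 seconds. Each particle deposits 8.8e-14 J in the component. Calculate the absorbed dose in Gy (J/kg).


Total energy deposited = rate * time * E_per
  = 168899 * 18491323 * 8.8e-14 = 0.2748386 J
Dose = E_total / mass = 0.2748386 / 23.42
Dose = 0.01173521 Gy

0.0117 Gy


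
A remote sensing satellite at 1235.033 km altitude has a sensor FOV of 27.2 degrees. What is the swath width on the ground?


FOV = 27.2 deg = 0.4747296 rad
swath = 2 * alt * tan(FOV/2) = 2 * 1235.033 * tan(0.2373648)
swath = 2 * 1235.033 * 0.2419255
swath = 597.5719 km

597.5719 km


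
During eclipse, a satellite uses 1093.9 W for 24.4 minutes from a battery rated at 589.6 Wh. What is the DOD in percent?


E_used = P * t / 60 = 1093.9 * 24.4 / 60 = 444.8527 Wh
DOD = E_used / E_total * 100 = 444.8527 / 589.6 * 100
DOD = 75.4499 %

75.4499 %


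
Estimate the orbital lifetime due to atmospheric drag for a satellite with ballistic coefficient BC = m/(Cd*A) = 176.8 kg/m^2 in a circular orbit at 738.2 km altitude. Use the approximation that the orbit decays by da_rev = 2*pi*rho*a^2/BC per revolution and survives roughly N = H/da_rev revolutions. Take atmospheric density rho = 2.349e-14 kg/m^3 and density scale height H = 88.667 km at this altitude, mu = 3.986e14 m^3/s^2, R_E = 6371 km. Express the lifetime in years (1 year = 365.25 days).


a = R_E + alt = 7109.2000 km = 7.1092e+06 m
da_rev = 2*pi*rho*a^2/BC = 2*pi*2.349e-14*(7.1092e+06)^2/176.8 = 0.0421912205 m per revolution
N = H/da_rev = 88667.0000 m / 0.0421912205 m = 2.101551e+06 revolutions
P = 2*pi*sqrt(a^3/mu) = 5965.4378 s
lifetime = N*P = 2.101551e+06 * 5965.4378 = 1.2536671e+10 s = 145100.3643 days
years = 145100.3643 / 365.25 = 397.2631 years

397.2631 years


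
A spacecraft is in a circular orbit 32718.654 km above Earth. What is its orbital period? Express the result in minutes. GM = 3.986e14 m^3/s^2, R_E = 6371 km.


r = 39089.6540 km = 3.9089654e+07 m
T = 2*pi*sqrt(r^3/mu) = 2*pi*sqrt(5.9729032e+22 / 3.986e14)
T = 76913.7455 s = 1281.8958 min

1281.8958 minutes


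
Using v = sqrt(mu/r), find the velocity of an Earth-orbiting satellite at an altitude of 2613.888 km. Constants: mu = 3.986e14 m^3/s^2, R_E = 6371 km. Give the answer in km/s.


r = R_E + alt = 6371.0 + 2613.888 = 8984.8880 km = 8.984888e+06 m
v = sqrt(mu/r) = sqrt(3.986e14 / 8.984888e+06) = 6660.5841 m/s = 6.6606 km/s

6.6606 km/s


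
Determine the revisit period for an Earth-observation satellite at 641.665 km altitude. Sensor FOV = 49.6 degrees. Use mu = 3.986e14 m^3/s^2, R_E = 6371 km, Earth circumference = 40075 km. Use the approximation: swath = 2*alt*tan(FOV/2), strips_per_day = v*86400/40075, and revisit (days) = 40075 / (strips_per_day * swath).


swath = 2*641.665*tan(0.4328417) = 592.9817 km
v = sqrt(mu/r) = 7539.2319 m/s = 7.5392 km/s
strips/day = v*86400/40075 = 7.5392*86400/40075 = 16.2543
coverage/day = strips * swath = 16.2543 * 592.9817 = 9638.4813 km
revisit = 40075 / 9638.4813 = 4.1578 days

4.1578 days


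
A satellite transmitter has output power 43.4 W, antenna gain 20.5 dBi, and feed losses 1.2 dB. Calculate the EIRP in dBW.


Pt = 43.4 W = 16.3749 dBW
EIRP = Pt_dBW + Gt - losses = 16.3749 + 20.5 - 1.2 = 35.6749 dBW

35.6749 dBW


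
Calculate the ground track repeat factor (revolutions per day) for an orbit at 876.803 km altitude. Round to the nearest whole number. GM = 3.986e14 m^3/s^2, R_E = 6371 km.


r = 7.247803e+06 m
T = 2*pi*sqrt(r^3/mu) = 6140.7412 s = 102.3457 min
revs/day = 1440 / 102.3457 = 14.0700
Rounded: 14 revolutions per day

14 revolutions per day


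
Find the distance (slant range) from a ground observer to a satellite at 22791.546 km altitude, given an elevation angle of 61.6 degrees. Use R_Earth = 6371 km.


h = 22791.546 km, el = 61.6 deg
d = -R_E*sin(el) + sqrt((R_E*sin(el))^2 + 2*R_E*h + h^2)
d = -6371.0000*sin(1.0751) + sqrt((6371.0000*0.8796486)^2 + 2*6371.0000*22791.546 + 22791.546^2)
d = 23400.4476 km

23400.4476 km


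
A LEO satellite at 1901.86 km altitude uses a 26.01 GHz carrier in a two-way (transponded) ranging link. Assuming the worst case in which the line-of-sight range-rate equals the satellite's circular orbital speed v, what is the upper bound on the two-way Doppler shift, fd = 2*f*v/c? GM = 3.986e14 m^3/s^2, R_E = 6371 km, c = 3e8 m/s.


r = 8.27286e+06 m
v = sqrt(mu/r) = 6941.2999 m/s (worst-case radial velocity)
f = 26.01 GHz = 2.601e+10 Hz
fd = 2*f*v/c = 2*2.601e+10*6941.2999/3.0e+08
fd = 1.2036214e+06 Hz

1.2036e+06 Hz


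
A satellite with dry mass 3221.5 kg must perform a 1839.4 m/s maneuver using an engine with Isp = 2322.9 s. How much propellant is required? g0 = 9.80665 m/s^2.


ve = Isp * g0 = 2322.9 * 9.80665 = 22779.867285 m/s
mass ratio = exp(dv/ve) = exp(1839.4/22779.867285) = 1.08409630
m_prop = m_dry * (mr - 1) = 3221.5 * (1.08409630 - 1)
m_prop = 270.9162 kg

270.9162 kg


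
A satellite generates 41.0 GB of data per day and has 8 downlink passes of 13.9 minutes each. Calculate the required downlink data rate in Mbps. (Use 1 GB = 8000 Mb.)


total contact time = 8 * 13.9 * 60 = 6672.0000 s
data = 41.0 GB = 328000.0000 Mb
rate = 328000.0000 / 6672.0000 = 49.1607 Mbps

49.1607 Mbps


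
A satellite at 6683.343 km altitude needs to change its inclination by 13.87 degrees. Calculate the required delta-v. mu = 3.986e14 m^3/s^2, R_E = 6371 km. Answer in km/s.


r = 13054.3430 km = 1.3054343e+07 m
V = sqrt(mu/r) = 5525.7488 m/s
di = 13.87 deg = 0.2420772 rad
dV = 2*V*sin(di/2) = 2*5525.7488*sin(0.1210386)
dV = 1334.3938 m/s = 1.3344 km/s

1.3344 km/s


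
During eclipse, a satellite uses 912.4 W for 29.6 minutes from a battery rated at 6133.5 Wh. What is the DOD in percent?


E_used = P * t / 60 = 912.4 * 29.6 / 60 = 450.1173 Wh
DOD = E_used / E_total * 100 = 450.1173 / 6133.5 * 100
DOD = 7.3387 %

7.3387 %


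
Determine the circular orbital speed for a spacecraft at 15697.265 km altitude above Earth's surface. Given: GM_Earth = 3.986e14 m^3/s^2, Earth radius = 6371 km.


r = R_E + alt = 6371.0 + 15697.265 = 22068.2650 km = 2.2068265e+07 m
v = sqrt(mu/r) = sqrt(3.986e14 / 2.2068265e+07) = 4249.9572 m/s = 4.2500 km/s

4.2500 km/s


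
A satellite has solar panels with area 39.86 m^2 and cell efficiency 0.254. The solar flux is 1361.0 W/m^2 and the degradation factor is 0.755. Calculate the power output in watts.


P = area * eta * S * degradation
P = 39.86 * 0.254 * 1361.0 * 0.755
P = 10403.4189 W

10403.4189 W


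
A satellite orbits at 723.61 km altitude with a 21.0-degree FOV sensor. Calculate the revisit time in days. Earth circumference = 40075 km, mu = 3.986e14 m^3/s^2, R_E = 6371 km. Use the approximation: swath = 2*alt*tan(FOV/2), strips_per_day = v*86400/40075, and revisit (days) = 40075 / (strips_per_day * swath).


swath = 2*723.61*tan(0.1832596) = 268.2264 km
v = sqrt(mu/r) = 7495.5652 m/s = 7.4956 km/s
strips/day = v*86400/40075 = 7.4956*86400/40075 = 16.1601
coverage/day = strips * swath = 16.1601 * 268.2264 = 4334.5705 km
revisit = 40075 / 4334.5705 = 9.2454 days

9.2454 days


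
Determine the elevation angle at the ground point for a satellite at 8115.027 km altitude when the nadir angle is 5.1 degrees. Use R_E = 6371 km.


r = R_E + alt = 14486.0270 km
Law of sines in the satellite / Earth-center / ground-point triangle:
  sin(nadir)/R_E = sin(90 + el)/r  =>  cos(el) = (r/R_E)*sin(nadir)
cos(el) = (14486.0270 / 6371.0000) * sin(5.1 deg) = 0.2021229
el = arccos(0.2021229) = 78.3389 deg
(Earth-central angle = 90 - nadir - el = 6.5611 deg)

78.3389 degrees


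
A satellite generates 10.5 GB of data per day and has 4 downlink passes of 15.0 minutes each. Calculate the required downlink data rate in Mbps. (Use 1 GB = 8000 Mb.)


total contact time = 4 * 15.0 * 60 = 3600.0000 s
data = 10.5 GB = 84000.0000 Mb
rate = 84000.0000 / 3600.0000 = 23.3333 Mbps

23.3333 Mbps


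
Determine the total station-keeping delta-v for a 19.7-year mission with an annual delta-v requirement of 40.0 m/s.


dV = rate * years = 40.0 * 19.7
dV = 788.0000 m/s

788.0000 m/s


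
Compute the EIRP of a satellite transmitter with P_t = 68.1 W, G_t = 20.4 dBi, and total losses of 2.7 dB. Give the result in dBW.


Pt = 68.1 W = 18.3315 dBW
EIRP = Pt_dBW + Gt - losses = 18.3315 + 20.4 - 2.7 = 36.0315 dBW

36.0315 dBW


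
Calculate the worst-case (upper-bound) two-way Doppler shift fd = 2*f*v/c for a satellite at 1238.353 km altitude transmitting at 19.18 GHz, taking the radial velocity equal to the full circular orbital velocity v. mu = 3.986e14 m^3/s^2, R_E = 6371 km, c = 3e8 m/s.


r = 7.609353e+06 m
v = sqrt(mu/r) = 7237.6034 m/s (worst-case radial velocity)
f = 19.18 GHz = 1.918e+10 Hz
fd = 2*f*v/c = 2*1.918e+10*7237.6034/3.0e+08
fd = 925448.2215 Hz

925448.2215 Hz


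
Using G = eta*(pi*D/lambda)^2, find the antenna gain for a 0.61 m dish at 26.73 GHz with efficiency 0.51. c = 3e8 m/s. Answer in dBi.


lambda = c/f = 3e8 / 2.673e+10 = 0.01122334 m
G = eta*(pi*D/lambda)^2 = 0.51*(pi*0.61/0.01122334)^2
G = 14869.1109 (linear)
G = 10*log10(14869.1109) = 41.7228 dBi

41.7228 dBi


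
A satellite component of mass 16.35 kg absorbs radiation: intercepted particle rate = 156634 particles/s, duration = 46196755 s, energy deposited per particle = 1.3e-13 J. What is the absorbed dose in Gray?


Total energy deposited = rate * time * E_per
  = 156634 * 46196755 * 1.3e-13 = 0.9406777 J
Dose = E_total / mass = 0.9406777 / 16.35
Dose = 0.05753381 Gy

0.0575 Gy


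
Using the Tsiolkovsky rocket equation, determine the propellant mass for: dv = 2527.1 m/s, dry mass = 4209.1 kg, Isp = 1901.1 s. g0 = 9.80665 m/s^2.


ve = Isp * g0 = 1901.1 * 9.80665 = 18643.422315 m/s
mass ratio = exp(dv/ve) = exp(2527.1/18643.422315) = 1.14516548
m_prop = m_dry * (mr - 1) = 4209.1 * (1.14516548 - 1)
m_prop = 611.0160 kg

611.0160 kg


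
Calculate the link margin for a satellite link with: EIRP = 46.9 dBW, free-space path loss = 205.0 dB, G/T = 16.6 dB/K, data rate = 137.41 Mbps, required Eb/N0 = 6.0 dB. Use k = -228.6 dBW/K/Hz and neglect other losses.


C/N0 = EIRP - FSPL + G/T - k = 46.9 - 205.0 + 16.6 - (-228.6)
C/N0 = 87.1000 dB-Hz
R_b = 137.41 Mbps = 1.3741e+08 bps -> 10*log10(R_b) = 81.3802 dB-Hz
Eb/N0 = C/N0 - 10*log10(R_b) = 87.1000 - 81.3802 = 5.7198 dB
Margin = Eb/N0 - Eb/N0_req = 5.7198 - 6.0 = -0.2801834 dB (negative margin: link does not close)

-0.2802 dB


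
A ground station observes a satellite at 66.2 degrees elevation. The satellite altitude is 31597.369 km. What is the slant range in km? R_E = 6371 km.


h = 31597.369 km, el = 66.2 deg
d = -R_E*sin(el) + sqrt((R_E*sin(el))^2 + 2*R_E*h + h^2)
d = -6371.0000*sin(1.1554) + sqrt((6371.0000*0.9149597)^2 + 2*6371.0000*31597.369 + 31597.369^2)
d = 32052.0151 km

32052.0151 km


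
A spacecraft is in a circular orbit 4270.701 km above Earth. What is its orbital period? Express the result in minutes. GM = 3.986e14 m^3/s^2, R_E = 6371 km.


r = 10641.7010 km = 1.0641701e+07 m
T = 2*pi*sqrt(r^3/mu) = 2*pi*sqrt(1.2051279e+21 / 3.986e14)
T = 10925.1598 s = 182.0860 min

182.0860 minutes


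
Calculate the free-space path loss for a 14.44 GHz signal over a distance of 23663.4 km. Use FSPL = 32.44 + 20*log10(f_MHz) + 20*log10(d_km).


f = 14.44 GHz = 14440.0000 MHz
d = 23663.4 km
FSPL = 32.44 + 20*log10(14440.0000) + 20*log10(23663.4)
FSPL = 32.44 + 83.1913 + 87.4815
FSPL = 203.1129 dB

203.1129 dB


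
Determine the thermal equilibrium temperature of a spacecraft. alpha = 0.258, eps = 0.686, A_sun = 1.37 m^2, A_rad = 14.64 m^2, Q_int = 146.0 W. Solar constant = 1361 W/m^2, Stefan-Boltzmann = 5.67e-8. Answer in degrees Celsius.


Numerator = alpha*S*A_sun + Q_int = 0.258*1361*1.37 + 146.0 = 627.0591 W
Denominator = eps*sigma*A_rad = 0.686*5.67e-8*14.64 = 5.6944037e-07 W/K^4
T^4 = 1.1011848e+09 K^4
T = 182.1650 K = -90.9850 C

-90.9850 degrees Celsius


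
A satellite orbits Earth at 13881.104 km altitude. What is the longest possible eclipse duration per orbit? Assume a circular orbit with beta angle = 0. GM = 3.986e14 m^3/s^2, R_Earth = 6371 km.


r = 20252.1040 km
T = 478.0411 min
Eclipse fraction = arcsin(R_E/r)/pi = arcsin(6371.0000/20252.1040)/pi
= arcsin(0.3145846)/pi = 0.1018652
Eclipse duration = 0.1018652 * 478.0411 = 48.6958 min

48.6958 minutes


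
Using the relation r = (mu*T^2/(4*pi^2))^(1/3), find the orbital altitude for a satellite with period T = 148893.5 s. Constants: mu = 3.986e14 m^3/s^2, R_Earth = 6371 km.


T = 148893.5 s
r = (mu*T^2/(4*pi^2))^(1/3) = (3.986e14 * 148893.5^2 / (4*pi^2))^(1/3)
r = 6.0716912e+07 m = 60716.9124 km
alt = r - R_E = 60716.9124 - 6371 = 54345.9124 km

54345.9124 km


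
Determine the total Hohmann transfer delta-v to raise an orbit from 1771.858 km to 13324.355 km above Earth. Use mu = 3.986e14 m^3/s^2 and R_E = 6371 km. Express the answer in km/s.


r1 = 8142.8580 km = 8.142858e+06 m
r2 = 19695.3550 km = 1.9695355e+07 m
dv1 = sqrt(mu/r1)*(sqrt(2*r2/(r1+r2)) - 1) = 1326.0606 m/s
dv2 = sqrt(mu/r2)*(1 - sqrt(2*r1/(r1+r2))) = 1057.8172 m/s
total dv = |dv1| + |dv2| = 1326.0606 + 1057.8172 = 2383.8779 m/s = 2.3839 km/s

2.3839 km/s


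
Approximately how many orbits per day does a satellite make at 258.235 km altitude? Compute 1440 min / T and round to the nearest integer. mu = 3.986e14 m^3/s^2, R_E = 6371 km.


r = 6.629235e+06 m
T = 2*pi*sqrt(r^3/mu) = 5371.6331 s = 89.5272 min
revs/day = 1440 / 89.5272 = 16.0845
Rounded: 16 revolutions per day

16 revolutions per day


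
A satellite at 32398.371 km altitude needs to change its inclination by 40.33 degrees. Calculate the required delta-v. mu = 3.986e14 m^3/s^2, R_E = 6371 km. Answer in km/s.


r = 38769.3710 km = 3.8769371e+07 m
V = sqrt(mu/r) = 3206.4485 m/s
di = 40.33 deg = 0.7038913 rad
dV = 2*V*sin(di/2) = 2*3206.4485*sin(0.3519456)
dV = 2210.6849 m/s = 2.2107 km/s

2.2107 km/s


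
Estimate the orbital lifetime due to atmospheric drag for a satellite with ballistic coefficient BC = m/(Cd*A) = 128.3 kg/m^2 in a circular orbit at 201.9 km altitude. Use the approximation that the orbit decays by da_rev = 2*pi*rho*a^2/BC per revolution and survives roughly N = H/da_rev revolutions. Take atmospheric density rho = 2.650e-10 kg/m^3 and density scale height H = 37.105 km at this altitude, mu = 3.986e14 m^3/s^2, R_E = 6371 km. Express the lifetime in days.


a = R_E + alt = 6572.9000 km = 6.5729e+06 m
da_rev = 2*pi*rho*a^2/BC = 2*pi*2.650e-10*(6.5729e+06)^2/128.3 = 560.677510 m per revolution
N = H/da_rev = 37105.0000 m / 560.677510 m = 66.1789 revolutions
P = 2*pi*sqrt(a^3/mu) = 5303.3069 s
lifetime = N*P = 66.1789 * 5303.3069 = 350966.8184 s = 4.0621 days

4.0621 days


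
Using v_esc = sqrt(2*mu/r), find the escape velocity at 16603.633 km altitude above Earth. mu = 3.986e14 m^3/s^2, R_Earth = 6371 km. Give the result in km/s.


r = 6371.0 + 16603.633 = 22974.6330 km = 2.2974633e+07 m
v_esc = sqrt(2*mu/r) = sqrt(2*3.986e14 / 2.2974633e+07)
v_esc = 5890.5976 m/s = 5.8906 km/s

5.8906 km/s


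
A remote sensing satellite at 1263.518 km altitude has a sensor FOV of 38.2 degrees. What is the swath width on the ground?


FOV = 38.2 deg = 0.6667158 rad
swath = 2 * alt * tan(FOV/2) = 2 * 1263.518 * tan(0.3333579)
swath = 2 * 1263.518 * 0.346281
swath = 875.0647 km

875.0647 km


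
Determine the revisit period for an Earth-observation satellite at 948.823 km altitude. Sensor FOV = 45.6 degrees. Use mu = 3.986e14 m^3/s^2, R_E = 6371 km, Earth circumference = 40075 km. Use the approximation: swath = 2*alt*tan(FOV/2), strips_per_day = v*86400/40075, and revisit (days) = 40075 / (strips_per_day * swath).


swath = 2*948.823*tan(0.3979351) = 797.6969 km
v = sqrt(mu/r) = 7379.3542 m/s = 7.3794 km/s
strips/day = v*86400/40075 = 7.3794*86400/40075 = 15.9096
coverage/day = strips * swath = 15.9096 * 797.6969 = 12691.0188 km
revisit = 40075 / 12691.0188 = 3.1577 days

3.1577 days


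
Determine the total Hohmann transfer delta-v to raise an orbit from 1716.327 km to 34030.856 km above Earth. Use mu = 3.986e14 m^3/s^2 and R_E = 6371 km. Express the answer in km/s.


r1 = 8087.3270 km = 8.087327e+06 m
r2 = 40401.8560 km = 4.0401856e+07 m
dv1 = sqrt(mu/r1)*(sqrt(2*r2/(r1+r2)) - 1) = 2042.2675 m/s
dv2 = sqrt(mu/r2)*(1 - sqrt(2*r1/(r1+r2))) = 1326.8927 m/s
total dv = |dv1| + |dv2| = 2042.2675 + 1326.8927 = 3369.1602 m/s = 3.3692 km/s

3.3692 km/s


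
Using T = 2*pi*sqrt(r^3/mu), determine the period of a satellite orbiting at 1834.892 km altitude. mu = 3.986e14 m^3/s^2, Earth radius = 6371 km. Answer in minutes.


r = 8205.8920 km = 8.205892e+06 m
T = 2*pi*sqrt(r^3/mu) = 2*pi*sqrt(5.5255739e+20 / 3.986e14)
T = 7397.7545 s = 123.2959 min

123.2959 minutes


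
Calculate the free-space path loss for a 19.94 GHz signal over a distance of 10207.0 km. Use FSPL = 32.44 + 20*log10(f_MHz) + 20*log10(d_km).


f = 19.94 GHz = 19940.0000 MHz
d = 10207.0 km
FSPL = 32.44 + 20*log10(19940.0000) + 20*log10(10207.0)
FSPL = 32.44 + 85.9945 + 80.1780
FSPL = 198.6125 dB

198.6125 dB


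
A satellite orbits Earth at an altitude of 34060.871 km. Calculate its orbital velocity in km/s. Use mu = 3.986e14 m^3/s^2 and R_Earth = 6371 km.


r = R_E + alt = 6371.0 + 34060.871 = 40431.8710 km = 4.0431871e+07 m
v = sqrt(mu/r) = sqrt(3.986e14 / 4.0431871e+07) = 3139.8343 m/s = 3.1398 km/s

3.1398 km/s


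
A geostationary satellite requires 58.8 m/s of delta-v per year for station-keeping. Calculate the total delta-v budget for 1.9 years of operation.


dV = rate * years = 58.8 * 1.9
dV = 111.7200 m/s

111.7200 m/s


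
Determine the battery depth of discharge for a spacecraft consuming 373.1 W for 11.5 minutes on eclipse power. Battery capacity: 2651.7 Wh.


E_used = P * t / 60 = 373.1 * 11.5 / 60 = 71.5108 Wh
DOD = E_used / E_total * 100 = 71.5108 / 2651.7 * 100
DOD = 2.6968 %

2.6968 %


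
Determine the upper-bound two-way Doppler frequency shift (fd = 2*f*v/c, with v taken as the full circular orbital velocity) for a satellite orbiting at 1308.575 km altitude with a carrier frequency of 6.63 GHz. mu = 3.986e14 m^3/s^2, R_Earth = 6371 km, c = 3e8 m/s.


r = 7.679575e+06 m
v = sqrt(mu/r) = 7204.4371 m/s (worst-case radial velocity)
f = 6.63 GHz = 6.63e+09 Hz
fd = 2*f*v/c = 2*6.63e+09*7204.4371/3.0e+08
fd = 318436.1199 Hz

318436.1199 Hz


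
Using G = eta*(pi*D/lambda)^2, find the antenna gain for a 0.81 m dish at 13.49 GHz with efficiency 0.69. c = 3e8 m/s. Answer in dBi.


lambda = c/f = 3e8 / 1.349e+10 = 0.0222387 m
G = eta*(pi*D/lambda)^2 = 0.69*(pi*0.81/0.0222387)^2
G = 9034.4197 (linear)
G = 10*log10(9034.4197) = 39.5590 dBi

39.5590 dBi


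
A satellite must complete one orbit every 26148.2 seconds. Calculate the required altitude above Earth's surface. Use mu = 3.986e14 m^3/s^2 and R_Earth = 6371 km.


T = 26148.2 s
r = (mu*T^2/(4*pi^2))^(1/3) = (3.986e14 * 26148.2^2 / (4*pi^2))^(1/3)
r = 1.9040882e+07 m = 19040.8815 km
alt = r - R_E = 19040.8815 - 6371 = 12669.8815 km

12669.8815 km


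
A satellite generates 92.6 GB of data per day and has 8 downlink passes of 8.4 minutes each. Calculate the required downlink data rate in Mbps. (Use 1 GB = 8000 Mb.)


total contact time = 8 * 8.4 * 60 = 4032.0000 s
data = 92.6 GB = 740800.0000 Mb
rate = 740800.0000 / 4032.0000 = 183.7302 Mbps

183.7302 Mbps


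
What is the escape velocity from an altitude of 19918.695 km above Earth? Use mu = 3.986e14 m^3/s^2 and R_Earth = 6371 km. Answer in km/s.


r = 6371.0 + 19918.695 = 26289.6950 km = 2.6289695e+07 m
v_esc = sqrt(2*mu/r) = sqrt(2*3.986e14 / 2.6289695e+07)
v_esc = 5506.6931 m/s = 5.5067 km/s

5.5067 km/s


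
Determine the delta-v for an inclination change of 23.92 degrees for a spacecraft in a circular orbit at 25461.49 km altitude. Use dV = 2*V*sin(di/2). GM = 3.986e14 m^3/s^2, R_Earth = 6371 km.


r = 31832.4900 km = 3.183249e+07 m
V = sqrt(mu/r) = 3538.6152 m/s
di = 23.92 deg = 0.4174828 rad
dV = 2*V*sin(di/2) = 2*3538.6152*sin(0.2087414)
dV = 1466.6057 m/s = 1.4666 km/s

1.4666 km/s


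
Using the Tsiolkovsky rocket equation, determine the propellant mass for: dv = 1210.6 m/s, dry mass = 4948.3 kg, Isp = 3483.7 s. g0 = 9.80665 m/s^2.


ve = Isp * g0 = 3483.7 * 9.80665 = 34163.426605 m/s
mass ratio = exp(dv/ve) = exp(1210.6/34163.426605) = 1.03607088
m_prop = m_dry * (mr - 1) = 4948.3 * (1.03607088 - 1)
m_prop = 178.4895 kg

178.4895 kg


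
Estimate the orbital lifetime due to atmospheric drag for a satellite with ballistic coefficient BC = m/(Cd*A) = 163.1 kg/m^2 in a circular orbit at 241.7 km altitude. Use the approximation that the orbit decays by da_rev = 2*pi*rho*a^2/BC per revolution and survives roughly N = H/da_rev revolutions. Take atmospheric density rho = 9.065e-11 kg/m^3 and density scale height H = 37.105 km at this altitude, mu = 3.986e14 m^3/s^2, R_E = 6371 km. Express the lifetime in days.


a = R_E + alt = 6612.7000 km = 6.6127e+06 m
da_rev = 2*pi*rho*a^2/BC = 2*pi*9.065e-11*(6.6127e+06)^2/163.1 = 152.704332 m per revolution
N = H/da_rev = 37105.0000 m / 152.704332 m = 242.9859 revolutions
P = 2*pi*sqrt(a^3/mu) = 5351.5483 s
lifetime = N*P = 242.9859 * 5351.5483 = 1.3003508e+06 s = 15.0504 days

15.0504 days


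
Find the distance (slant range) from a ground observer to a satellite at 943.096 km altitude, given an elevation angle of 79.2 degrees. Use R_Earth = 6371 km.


h = 943.096 km, el = 79.2 deg
d = -R_E*sin(el) + sqrt((R_E*sin(el))^2 + 2*R_E*h + h^2)
d = -6371.0000*sin(1.3823) + sqrt((6371.0000*0.9822873)^2 + 2*6371.0000*943.096 + 943.096^2)
d = 957.8598 km

957.8598 km


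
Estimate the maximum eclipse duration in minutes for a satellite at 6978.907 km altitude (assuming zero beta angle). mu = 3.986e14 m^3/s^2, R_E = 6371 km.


r = 13349.9070 km
T = 255.8452 min
Eclipse fraction = arcsin(R_E/r)/pi = arcsin(6371.0000/13349.9070)/pi
= arcsin(0.4772318)/pi = 0.1583598
Eclipse duration = 0.1583598 * 255.8452 = 40.5156 min

40.5156 minutes


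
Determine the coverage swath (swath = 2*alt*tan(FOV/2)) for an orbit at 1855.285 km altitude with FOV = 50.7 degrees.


FOV = 50.7 deg = 0.8848819 rad
swath = 2 * alt * tan(FOV/2) = 2 * 1855.285 * tan(0.442441)
swath = 2 * 1855.285 * 0.4737659
swath = 1757.9417 km

1757.9417 km


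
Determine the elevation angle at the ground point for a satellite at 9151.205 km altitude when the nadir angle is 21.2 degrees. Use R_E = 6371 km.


r = R_E + alt = 15522.2050 km
Law of sines in the satellite / Earth-center / ground-point triangle:
  sin(nadir)/R_E = sin(90 + el)/r  =>  cos(el) = (r/R_E)*sin(nadir)
cos(el) = (15522.2050 / 6371.0000) * sin(21.2 deg) = 0.8810565
el = arccos(0.8810565) = 28.2299 deg
(Earth-central angle = 90 - nadir - el = 40.5701 deg)

28.2299 degrees


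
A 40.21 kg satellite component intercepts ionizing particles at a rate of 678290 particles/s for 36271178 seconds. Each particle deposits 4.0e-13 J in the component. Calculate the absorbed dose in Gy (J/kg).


Total energy deposited = rate * time * E_per
  = 678290 * 36271178 * 4.0e-13 = 9.8410 J
Dose = E_total / mass = 9.8410 / 40.21
Dose = 0.2447389 Gy

0.2447 Gy


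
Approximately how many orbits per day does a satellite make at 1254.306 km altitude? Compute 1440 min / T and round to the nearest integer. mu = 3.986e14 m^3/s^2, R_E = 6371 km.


r = 7.625306e+06 m
T = 2*pi*sqrt(r^3/mu) = 6626.6973 s = 110.4450 min
revs/day = 1440 / 110.4450 = 13.0382
Rounded: 13 revolutions per day

13 revolutions per day


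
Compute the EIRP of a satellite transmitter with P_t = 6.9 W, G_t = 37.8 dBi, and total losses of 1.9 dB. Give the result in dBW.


Pt = 6.9 W = 8.3885 dBW
EIRP = Pt_dBW + Gt - losses = 8.3885 + 37.8 - 1.9 = 44.2885 dBW

44.2885 dBW


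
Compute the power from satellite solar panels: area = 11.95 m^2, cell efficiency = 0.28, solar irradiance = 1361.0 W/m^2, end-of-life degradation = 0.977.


P = area * eta * S * degradation
P = 11.95 * 0.28 * 1361.0 * 0.977
P = 4449.1662 W

4449.1662 W


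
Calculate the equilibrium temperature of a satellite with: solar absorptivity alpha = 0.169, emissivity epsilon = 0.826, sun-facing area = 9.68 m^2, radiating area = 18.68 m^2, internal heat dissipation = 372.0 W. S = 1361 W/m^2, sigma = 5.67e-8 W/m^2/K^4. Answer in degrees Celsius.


Numerator = alpha*S*A_sun + Q_int = 0.169*1361*9.68 + 372.0 = 2598.4871 W
Denominator = eps*sigma*A_rad = 0.826*5.67e-8*18.68 = 8.7486286e-07 W/K^4
T^4 = 2.9701651e+09 K^4
T = 233.4507 K = -39.6993 C

-39.6993 degrees Celsius


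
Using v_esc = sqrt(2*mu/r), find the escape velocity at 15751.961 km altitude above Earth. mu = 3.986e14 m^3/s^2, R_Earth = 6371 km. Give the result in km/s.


r = 6371.0 + 15751.961 = 22122.9610 km = 2.2122961e+07 m
v_esc = sqrt(2*mu/r) = sqrt(2*3.986e14 / 2.2122961e+07)
v_esc = 6002.9126 m/s = 6.0029 km/s

6.0029 km/s


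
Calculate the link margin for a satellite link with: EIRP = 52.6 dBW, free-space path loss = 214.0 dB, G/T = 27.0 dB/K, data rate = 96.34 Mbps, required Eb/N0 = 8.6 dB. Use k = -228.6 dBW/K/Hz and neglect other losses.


C/N0 = EIRP - FSPL + G/T - k = 52.6 - 214.0 + 27.0 - (-228.6)
C/N0 = 94.2000 dB-Hz
R_b = 96.34 Mbps = 9.634e+07 bps -> 10*log10(R_b) = 79.8381 dB-Hz
Eb/N0 = C/N0 - 10*log10(R_b) = 94.2000 - 79.8381 = 14.3619 dB
Margin = Eb/N0 - Eb/N0_req = 14.3619 - 8.6 = 5.7619 dB (link closes)

5.7619 dB


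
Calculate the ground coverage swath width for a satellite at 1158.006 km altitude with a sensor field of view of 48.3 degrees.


FOV = 48.3 deg = 0.842994 rad
swath = 2 * alt * tan(FOV/2) = 2 * 1158.006 * tan(0.421497)
swath = 2 * 1158.006 * 0.4483693
swath = 1038.4287 km

1038.4287 km


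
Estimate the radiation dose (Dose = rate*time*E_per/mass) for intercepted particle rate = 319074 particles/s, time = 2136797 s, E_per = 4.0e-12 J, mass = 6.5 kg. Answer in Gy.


Total energy deposited = rate * time * E_per
  = 319074 * 2136797 * 4.0e-12 = 2.7272 J
Dose = E_total / mass = 2.7272 / 6.5
Dose = 0.419567 Gy

0.4196 Gy


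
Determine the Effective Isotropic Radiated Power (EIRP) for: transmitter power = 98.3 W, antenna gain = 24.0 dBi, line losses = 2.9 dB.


Pt = 98.3 W = 19.9255 dBW
EIRP = Pt_dBW + Gt - losses = 19.9255 + 24.0 - 2.9 = 41.0255 dBW

41.0255 dBW
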